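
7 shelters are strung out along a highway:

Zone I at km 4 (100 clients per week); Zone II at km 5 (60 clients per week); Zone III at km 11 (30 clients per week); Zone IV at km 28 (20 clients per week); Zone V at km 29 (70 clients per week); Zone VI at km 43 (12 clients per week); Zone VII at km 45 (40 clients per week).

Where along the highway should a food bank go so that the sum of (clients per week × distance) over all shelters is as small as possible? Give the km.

x = 11

For a sum of weighted absolute distances on a line, the optimum is the weighted median (not the mean). Total weight W = 332; half-weight = 166.
Sort by position and accumulate weight:
  km 4 (Zone I, w=100) → cum 100
  km 5 (Zone II, w=60) → cum 160
  km 11 (Zone III, w=30) → cum 190  ≥ 166 → median here
  km 28 (Zone IV, w=20) → cum 210
  km 29 (Zone V, w=70) → cum 280
  km 43 (Zone VI, w=12) → cum 292
  km 45 (Zone VII, w=40) → cum 332
Optimal location: km 11.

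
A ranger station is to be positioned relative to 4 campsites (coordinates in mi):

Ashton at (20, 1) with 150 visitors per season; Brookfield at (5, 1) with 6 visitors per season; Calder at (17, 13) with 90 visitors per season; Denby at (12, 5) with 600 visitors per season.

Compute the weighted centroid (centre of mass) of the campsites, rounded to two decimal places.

(13.90, 5.11)

The minimiser of Σwᵢ‖p−pᵢ‖² is the weighted centroid p* = (Σwᵢpᵢ)/(Σwᵢ).
Σwᵢ = 846.
Σwᵢxᵢ = 150·20 + 6·5 + 90·17 + 600·12 = 11760.
Σwᵢyᵢ = 150·1 + 6·1 + 90·13 + 600·5 = 4326.
x* = 11760/846 = 13.90, y* = 4326/846 = 5.11.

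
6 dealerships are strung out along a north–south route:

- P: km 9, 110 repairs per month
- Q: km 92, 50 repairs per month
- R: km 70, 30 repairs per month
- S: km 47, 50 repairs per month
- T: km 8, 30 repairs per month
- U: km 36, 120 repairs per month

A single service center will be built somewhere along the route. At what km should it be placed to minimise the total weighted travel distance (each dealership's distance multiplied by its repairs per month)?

For a sum of weighted absolute distances on a line, the optimum is the weighted median (not the mean). Total weight W = 390; half-weight = 195.
Sort by position and accumulate weight:
  km 8 (T, w=30) → cum 30
  km 9 (P, w=110) → cum 140
  km 36 (U, w=120) → cum 260  ≥ 195 → median here
  km 47 (S, w=50) → cum 310
  km 70 (R, w=30) → cum 340
  km 92 (Q, w=50) → cum 390
Optimal location: km 36.

x = 36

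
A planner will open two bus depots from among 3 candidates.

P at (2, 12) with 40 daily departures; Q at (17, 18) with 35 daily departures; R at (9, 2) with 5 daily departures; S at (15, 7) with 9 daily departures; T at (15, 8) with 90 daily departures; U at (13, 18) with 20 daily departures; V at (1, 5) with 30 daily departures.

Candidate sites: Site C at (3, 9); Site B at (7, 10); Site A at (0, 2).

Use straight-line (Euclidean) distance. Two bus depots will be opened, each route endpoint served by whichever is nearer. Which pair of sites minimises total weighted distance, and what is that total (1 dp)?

{Site C, Site B}, total 1769.2

Evaluate every pair (each demand assigned to the nearer of the two):
  {Site C, Site B}: total = 1769.2
  {Site B, Site A}: total = 1818.8
  {Site C, Site A}: total = 2311.2
Best pair: {Site C, Site B} with total 1769.2.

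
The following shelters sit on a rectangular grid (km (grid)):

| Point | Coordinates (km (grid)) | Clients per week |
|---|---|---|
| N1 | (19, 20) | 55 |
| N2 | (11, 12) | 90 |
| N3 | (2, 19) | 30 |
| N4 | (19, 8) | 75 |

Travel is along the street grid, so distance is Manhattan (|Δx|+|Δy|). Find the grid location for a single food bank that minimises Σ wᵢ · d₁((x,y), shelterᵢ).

Manhattan distance separates: Σwᵢ(|x−xᵢ|+|y−yᵢ|) = Σwᵢ|x−xᵢ| + Σwᵢ|y−yᵢ|, so x and y are optimised independently as 1-D weighted medians.
Total weight W = 250; half = 125.
x-coordinate, sorted with cumulative weight:
  x=2 (N3, w=30) cum 30
  x=11 (N2, w=90) cum 120
  x=19 (N1, w=55) cum 175  ← median
  x=19 (N4, w=75) cum 250
⇒ x* = 19
y-coordinate, sorted with cumulative weight:
  y=8 (N4, w=75) cum 75
  y=12 (N2, w=90) cum 165  ← median
  y=19 (N3, w=30) cum 195
  y=20 (N1, w=55) cum 250
⇒ y* = 12

(19, 12)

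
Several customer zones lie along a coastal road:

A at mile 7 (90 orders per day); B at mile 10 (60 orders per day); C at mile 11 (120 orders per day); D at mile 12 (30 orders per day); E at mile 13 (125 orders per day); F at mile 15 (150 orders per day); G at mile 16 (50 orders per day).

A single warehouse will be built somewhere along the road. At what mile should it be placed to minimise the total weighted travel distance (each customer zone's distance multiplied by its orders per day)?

x = 13

For a sum of weighted absolute distances on a line, the optimum is the weighted median (not the mean). Total weight W = 625; half-weight = 312.5.
Sort by position and accumulate weight:
  mile 7 (A, w=90) → cum 90
  mile 10 (B, w=60) → cum 150
  mile 11 (C, w=120) → cum 270
  mile 12 (D, w=30) → cum 300
  mile 13 (E, w=125) → cum 425  ≥ 312.5 → median here
  mile 15 (F, w=150) → cum 575
  mile 16 (G, w=50) → cum 625
Optimal location: mile 13.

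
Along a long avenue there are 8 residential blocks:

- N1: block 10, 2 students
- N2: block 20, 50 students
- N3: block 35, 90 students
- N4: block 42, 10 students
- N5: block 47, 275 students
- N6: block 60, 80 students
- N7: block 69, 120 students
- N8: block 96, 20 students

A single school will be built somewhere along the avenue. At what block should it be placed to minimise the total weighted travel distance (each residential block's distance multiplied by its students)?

x = 47

For a sum of weighted absolute distances on a line, the optimum is the weighted median (not the mean). Total weight W = 647; half-weight = 323.5.
Sort by position and accumulate weight:
  block 10 (N1, w=2) → cum 2
  block 20 (N2, w=50) → cum 52
  block 35 (N3, w=90) → cum 142
  block 42 (N4, w=10) → cum 152
  block 47 (N5, w=275) → cum 427  ≥ 323.5 → median here
  block 60 (N6, w=80) → cum 507
  block 69 (N7, w=120) → cum 627
  block 96 (N8, w=20) → cum 647
Optimal location: block 47.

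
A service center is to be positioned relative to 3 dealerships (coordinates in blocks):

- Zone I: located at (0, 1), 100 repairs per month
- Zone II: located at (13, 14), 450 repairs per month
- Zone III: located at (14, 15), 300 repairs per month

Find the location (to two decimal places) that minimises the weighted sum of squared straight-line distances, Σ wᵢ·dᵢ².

(11.82, 12.82)

The minimiser of Σwᵢ‖p−pᵢ‖² is the weighted centroid p* = (Σwᵢpᵢ)/(Σwᵢ).
Σwᵢ = 850.
Σwᵢxᵢ = 100·0 + 450·13 + 300·14 = 10050.
Σwᵢyᵢ = 100·1 + 450·14 + 300·15 = 10900.
x* = 10050/850 = 11.82, y* = 10900/850 = 12.82.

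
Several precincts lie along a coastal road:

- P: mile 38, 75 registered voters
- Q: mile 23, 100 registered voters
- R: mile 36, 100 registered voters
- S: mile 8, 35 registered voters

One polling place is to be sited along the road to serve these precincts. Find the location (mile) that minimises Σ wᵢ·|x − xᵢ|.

For a sum of weighted absolute distances on a line, the optimum is the weighted median (not the mean). Total weight W = 310; half-weight = 155.
Sort by position and accumulate weight:
  mile 8 (S, w=35) → cum 35
  mile 23 (Q, w=100) → cum 135
  mile 36 (R, w=100) → cum 235  ≥ 155 → median here
  mile 38 (P, w=75) → cum 310
Optimal location: mile 36.

x = 36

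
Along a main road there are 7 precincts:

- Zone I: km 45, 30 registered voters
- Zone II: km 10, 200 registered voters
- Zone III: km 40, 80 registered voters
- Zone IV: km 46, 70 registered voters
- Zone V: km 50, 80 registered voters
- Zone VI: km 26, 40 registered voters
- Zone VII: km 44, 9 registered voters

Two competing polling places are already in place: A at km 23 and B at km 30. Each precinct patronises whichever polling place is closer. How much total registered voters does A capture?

240

The indifferent point is the midpoint (23+30)/2 = 26.5; precincts left of it (closer to A at 23) go to A, those right go to B.
  Zone II at 10 (w=200) → A
  Zone VI at 26 (w=40) → A
  Zone III at 40 (w=80) → B
  Zone VII at 44 (w=9) → B
  Zone I at 45 (w=30) → B
  Zone IV at 46 (w=70) → B
  Zone V at 50 (w=80) → B
A captures 240; B captures 269.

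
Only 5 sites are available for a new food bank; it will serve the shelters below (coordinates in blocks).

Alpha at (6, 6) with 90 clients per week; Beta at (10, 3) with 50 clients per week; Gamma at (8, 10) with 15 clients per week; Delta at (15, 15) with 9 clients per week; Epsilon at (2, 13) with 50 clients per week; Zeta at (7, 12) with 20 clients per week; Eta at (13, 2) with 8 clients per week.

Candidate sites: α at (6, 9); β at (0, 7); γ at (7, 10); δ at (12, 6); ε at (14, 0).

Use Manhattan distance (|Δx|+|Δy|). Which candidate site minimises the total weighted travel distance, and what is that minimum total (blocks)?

Total weighted distance at each candidate:
  α (6, 9): total = 1542
  β (0, 7): total = 2486
  γ (7, 10): total = 1634
  δ (12, 6): total = 2128
  ε (14, 0): total = 3648
Minimum is at α with total 1542 blocks.

α, total 1542 blocks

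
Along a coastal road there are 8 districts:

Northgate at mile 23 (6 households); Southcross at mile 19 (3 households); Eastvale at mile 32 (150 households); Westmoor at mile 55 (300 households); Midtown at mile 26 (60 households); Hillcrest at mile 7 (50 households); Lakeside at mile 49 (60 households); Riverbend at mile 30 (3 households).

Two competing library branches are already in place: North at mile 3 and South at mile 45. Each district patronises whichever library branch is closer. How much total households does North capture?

59

The indifferent point is the midpoint (3+45)/2 = 24; districts left of it (closer to North at 3) go to North, those right go to South.
  Hillcrest at 7 (w=50) → North
  Southcross at 19 (w=3) → North
  Northgate at 23 (w=6) → North
  Midtown at 26 (w=60) → South
  Riverbend at 30 (w=3) → South
  Eastvale at 32 (w=150) → South
  Lakeside at 49 (w=60) → South
  Westmoor at 55 (w=300) → South
North captures 59; South captures 573.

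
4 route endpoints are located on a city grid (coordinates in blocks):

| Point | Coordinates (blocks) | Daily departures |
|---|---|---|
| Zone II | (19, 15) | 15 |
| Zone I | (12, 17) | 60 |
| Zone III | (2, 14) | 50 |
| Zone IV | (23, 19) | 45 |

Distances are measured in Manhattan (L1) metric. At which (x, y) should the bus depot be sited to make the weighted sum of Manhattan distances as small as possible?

(12, 17)

Manhattan distance separates: Σwᵢ(|x−xᵢ|+|y−yᵢ|) = Σwᵢ|x−xᵢ| + Σwᵢ|y−yᵢ|, so x and y are optimised independently as 1-D weighted medians.
Total weight W = 170; half = 85.
x-coordinate, sorted with cumulative weight:
  x=2 (Zone III, w=50) cum 50
  x=12 (Zone I, w=60) cum 110  ← median
  x=19 (Zone II, w=15) cum 125
  x=23 (Zone IV, w=45) cum 170
⇒ x* = 12
y-coordinate, sorted with cumulative weight:
  y=14 (Zone III, w=50) cum 50
  y=15 (Zone II, w=15) cum 65
  y=17 (Zone I, w=60) cum 125  ← median
  y=19 (Zone IV, w=45) cum 170
⇒ y* = 17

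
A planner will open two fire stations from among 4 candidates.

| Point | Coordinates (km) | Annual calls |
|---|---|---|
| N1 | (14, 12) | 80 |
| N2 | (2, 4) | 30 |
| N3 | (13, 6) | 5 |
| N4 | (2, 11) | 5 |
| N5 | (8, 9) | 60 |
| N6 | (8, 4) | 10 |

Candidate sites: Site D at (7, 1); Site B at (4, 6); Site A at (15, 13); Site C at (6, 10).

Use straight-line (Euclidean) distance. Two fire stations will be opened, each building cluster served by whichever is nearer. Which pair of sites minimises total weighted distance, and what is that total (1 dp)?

Evaluate every pair (each demand assigned to the nearer of the two):
  {Site A, Site C}: total = 583.9
  {Site B, Site A}: total = 606.0
  {Site D, Site A}: total = 895.7
  {Site B, Site C}: total = 984.4
  {Site D, Site C}: total = 1060.1
  {Site D, Site B}: total = 1415.4
Best pair: {Site A, Site C} with total 583.9.

{Site A, Site C}, total 583.9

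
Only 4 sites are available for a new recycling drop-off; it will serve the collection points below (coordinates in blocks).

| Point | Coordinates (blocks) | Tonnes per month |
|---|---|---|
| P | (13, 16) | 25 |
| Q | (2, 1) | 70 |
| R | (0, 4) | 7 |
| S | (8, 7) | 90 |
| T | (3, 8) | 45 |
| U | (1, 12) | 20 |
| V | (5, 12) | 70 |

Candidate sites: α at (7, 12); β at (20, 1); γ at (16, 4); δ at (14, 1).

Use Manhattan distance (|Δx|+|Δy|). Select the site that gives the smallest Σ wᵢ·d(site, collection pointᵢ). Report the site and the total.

α, total 2635 blocks

Total weighted distance at each candidate:
  α (7, 12): total = 2635
  β (20, 1): total = 7091
  γ (16, 4): total = 5222
  δ (14, 1): total = 5129
Minimum is at α with total 2635 blocks.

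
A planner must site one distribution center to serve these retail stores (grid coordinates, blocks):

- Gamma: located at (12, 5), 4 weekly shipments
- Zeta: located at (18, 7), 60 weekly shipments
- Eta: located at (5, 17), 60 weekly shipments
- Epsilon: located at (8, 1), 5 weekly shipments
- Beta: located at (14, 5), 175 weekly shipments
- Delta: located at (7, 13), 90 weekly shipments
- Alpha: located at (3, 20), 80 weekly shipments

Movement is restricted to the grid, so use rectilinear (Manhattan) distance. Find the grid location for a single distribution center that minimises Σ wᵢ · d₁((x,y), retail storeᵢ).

(12, 7)

Manhattan distance separates: Σwᵢ(|x−xᵢ|+|y−yᵢ|) = Σwᵢ|x−xᵢ| + Σwᵢ|y−yᵢ|, so x and y are optimised independently as 1-D weighted medians.
Total weight W = 474; half = 237.
x-coordinate, sorted with cumulative weight:
  x=3 (Alpha, w=80) cum 80
  x=5 (Eta, w=60) cum 140
  x=7 (Delta, w=90) cum 230
  x=8 (Epsilon, w=5) cum 235
  x=12 (Gamma, w=4) cum 239  ← median
  x=14 (Beta, w=175) cum 414
  x=18 (Zeta, w=60) cum 474
⇒ x* = 12
y-coordinate, sorted with cumulative weight:
  y=1 (Epsilon, w=5) cum 5
  y=5 (Gamma, w=4) cum 9
  y=5 (Beta, w=175) cum 184
  y=7 (Zeta, w=60) cum 244  ← median
  y=13 (Delta, w=90) cum 334
  y=17 (Eta, w=60) cum 394
  y=20 (Alpha, w=80) cum 474
⇒ y* = 7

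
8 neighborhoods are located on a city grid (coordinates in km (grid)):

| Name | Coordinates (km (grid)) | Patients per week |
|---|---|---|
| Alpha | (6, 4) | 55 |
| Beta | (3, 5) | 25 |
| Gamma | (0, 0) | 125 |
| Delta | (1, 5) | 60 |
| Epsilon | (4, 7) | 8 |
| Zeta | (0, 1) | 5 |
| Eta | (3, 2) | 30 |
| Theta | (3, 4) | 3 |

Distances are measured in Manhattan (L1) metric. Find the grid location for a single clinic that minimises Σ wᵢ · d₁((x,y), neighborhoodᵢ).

Manhattan distance separates: Σwᵢ(|x−xᵢ|+|y−yᵢ|) = Σwᵢ|x−xᵢ| + Σwᵢ|y−yᵢ|, so x and y are optimised independently as 1-D weighted medians.
Total weight W = 311; half = 155.5.
x-coordinate, sorted with cumulative weight:
  x=0 (Gamma, w=125) cum 125
  x=0 (Zeta, w=5) cum 130
  x=1 (Delta, w=60) cum 190  ← median
  x=3 (Beta, w=25) cum 215
  x=3 (Eta, w=30) cum 245
  x=3 (Theta, w=3) cum 248
  x=4 (Epsilon, w=8) cum 256
  x=6 (Alpha, w=55) cum 311
⇒ x* = 1
y-coordinate, sorted with cumulative weight:
  y=0 (Gamma, w=125) cum 125
  y=1 (Zeta, w=5) cum 130
  y=2 (Eta, w=30) cum 160  ← median
  y=4 (Alpha, w=55) cum 215
  y=4 (Theta, w=3) cum 218
  y=5 (Beta, w=25) cum 243
  y=5 (Delta, w=60) cum 303
  y=7 (Epsilon, w=8) cum 311
⇒ y* = 2

(1, 2)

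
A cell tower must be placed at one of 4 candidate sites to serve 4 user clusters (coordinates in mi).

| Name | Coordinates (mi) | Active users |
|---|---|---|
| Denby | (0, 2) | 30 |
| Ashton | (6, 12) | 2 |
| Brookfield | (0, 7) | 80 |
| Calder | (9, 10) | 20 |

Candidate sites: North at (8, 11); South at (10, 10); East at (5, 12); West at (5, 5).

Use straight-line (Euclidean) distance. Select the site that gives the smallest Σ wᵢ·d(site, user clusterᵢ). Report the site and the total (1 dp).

West, total 747.9 mi

Total weighted distance at each candidate:
  North (8, 11): total = 1109.5
  South (10, 10): total = 1248.4
  East (5, 12): total = 992.5
  West (5, 5): total = 747.9
Minimum is at West with total 747.9 mi.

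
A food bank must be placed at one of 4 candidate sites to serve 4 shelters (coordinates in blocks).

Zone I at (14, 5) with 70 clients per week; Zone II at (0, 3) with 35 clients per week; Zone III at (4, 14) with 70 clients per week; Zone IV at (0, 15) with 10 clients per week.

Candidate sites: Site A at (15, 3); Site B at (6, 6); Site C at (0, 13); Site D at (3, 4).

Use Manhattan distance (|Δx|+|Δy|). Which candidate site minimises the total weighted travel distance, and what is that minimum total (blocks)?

Total weighted distance at each candidate:
  Site A (15, 3): total = 2545
  Site B (6, 6): total = 1795
  Site C (0, 13): total = 2260
  Site D (3, 4): total = 1890
Minimum is at Site B with total 1795 blocks.

Site B, total 1795 blocks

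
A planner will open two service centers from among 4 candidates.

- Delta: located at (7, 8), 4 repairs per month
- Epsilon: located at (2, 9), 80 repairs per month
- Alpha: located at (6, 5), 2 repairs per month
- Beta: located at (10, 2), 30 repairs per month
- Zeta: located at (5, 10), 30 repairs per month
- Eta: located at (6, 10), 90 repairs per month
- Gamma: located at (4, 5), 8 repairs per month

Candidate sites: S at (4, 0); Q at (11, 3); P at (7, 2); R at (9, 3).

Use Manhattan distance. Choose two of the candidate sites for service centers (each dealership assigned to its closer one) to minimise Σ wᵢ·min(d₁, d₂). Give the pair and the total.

Evaluate every pair (each demand assigned to the nearer of the two):
  {S, P}: total = 2152
  {Q, P}: total = 2210
  {P, R}: total = 2210
  {S, R}: total = 2248
  {Q, R}: total = 2424
  {S, Q}: total = 2440
Best pair: {S, P} with total 2152.

{S, P}, total 2152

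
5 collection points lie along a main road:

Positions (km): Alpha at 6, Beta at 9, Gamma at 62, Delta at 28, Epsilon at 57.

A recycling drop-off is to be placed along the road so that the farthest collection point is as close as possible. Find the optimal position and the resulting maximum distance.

The 1-center on a line is the midpoint of the two extreme points: leftmost at 6, rightmost at 62.
Optimal location = (6 + 62)/2 = 34; maximum distance = (62 − 6)/2 = 28.

location 34, max distance 28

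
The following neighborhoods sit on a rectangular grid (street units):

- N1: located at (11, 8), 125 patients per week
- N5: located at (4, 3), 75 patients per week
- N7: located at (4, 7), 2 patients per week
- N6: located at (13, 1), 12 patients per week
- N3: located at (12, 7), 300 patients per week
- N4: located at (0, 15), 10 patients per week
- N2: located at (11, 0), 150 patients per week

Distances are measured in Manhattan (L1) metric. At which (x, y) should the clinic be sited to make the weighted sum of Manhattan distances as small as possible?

Manhattan distance separates: Σwᵢ(|x−xᵢ|+|y−yᵢ|) = Σwᵢ|x−xᵢ| + Σwᵢ|y−yᵢ|, so x and y are optimised independently as 1-D weighted medians.
Total weight W = 674; half = 337.
x-coordinate, sorted with cumulative weight:
  x=0 (N4, w=10) cum 10
  x=4 (N5, w=75) cum 85
  x=4 (N7, w=2) cum 87
  x=11 (N1, w=125) cum 212
  x=11 (N2, w=150) cum 362  ← median
  x=12 (N3, w=300) cum 662
  x=13 (N6, w=12) cum 674
⇒ x* = 11
y-coordinate, sorted with cumulative weight:
  y=0 (N2, w=150) cum 150
  y=1 (N6, w=12) cum 162
  y=3 (N5, w=75) cum 237
  y=7 (N7, w=2) cum 239
  y=7 (N3, w=300) cum 539  ← median
  y=8 (N1, w=125) cum 664
  y=15 (N4, w=10) cum 674
⇒ y* = 7

(11, 7)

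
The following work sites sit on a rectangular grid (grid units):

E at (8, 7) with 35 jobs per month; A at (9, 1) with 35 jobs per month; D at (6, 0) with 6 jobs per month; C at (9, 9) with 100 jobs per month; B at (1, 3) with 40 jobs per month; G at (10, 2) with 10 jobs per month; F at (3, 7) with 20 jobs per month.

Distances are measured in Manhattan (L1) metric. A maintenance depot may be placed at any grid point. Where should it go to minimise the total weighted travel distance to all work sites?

(9, 7)

Manhattan distance separates: Σwᵢ(|x−xᵢ|+|y−yᵢ|) = Σwᵢ|x−xᵢ| + Σwᵢ|y−yᵢ|, so x and y are optimised independently as 1-D weighted medians.
Total weight W = 246; half = 123.
x-coordinate, sorted with cumulative weight:
  x=1 (B, w=40) cum 40
  x=3 (F, w=20) cum 60
  x=6 (D, w=6) cum 66
  x=8 (E, w=35) cum 101
  x=9 (A, w=35) cum 136  ← median
  x=9 (C, w=100) cum 236
  x=10 (G, w=10) cum 246
⇒ x* = 9
y-coordinate, sorted with cumulative weight:
  y=0 (D, w=6) cum 6
  y=1 (A, w=35) cum 41
  y=2 (G, w=10) cum 51
  y=3 (B, w=40) cum 91
  y=7 (E, w=35) cum 126  ← median
  y=7 (F, w=20) cum 146
  y=9 (C, w=100) cum 246
⇒ y* = 7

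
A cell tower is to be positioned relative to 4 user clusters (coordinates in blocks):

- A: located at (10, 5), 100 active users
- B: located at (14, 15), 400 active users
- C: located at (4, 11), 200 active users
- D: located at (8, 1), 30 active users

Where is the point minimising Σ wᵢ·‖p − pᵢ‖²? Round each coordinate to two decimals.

(10.47, 11.96)

The minimiser of Σwᵢ‖p−pᵢ‖² is the weighted centroid p* = (Σwᵢpᵢ)/(Σwᵢ).
Σwᵢ = 730.
Σwᵢxᵢ = 100·10 + 400·14 + 200·4 + 30·8 = 7640.
Σwᵢyᵢ = 100·5 + 400·15 + 200·11 + 30·1 = 8730.
x* = 7640/730 = 10.47, y* = 8730/730 = 11.96.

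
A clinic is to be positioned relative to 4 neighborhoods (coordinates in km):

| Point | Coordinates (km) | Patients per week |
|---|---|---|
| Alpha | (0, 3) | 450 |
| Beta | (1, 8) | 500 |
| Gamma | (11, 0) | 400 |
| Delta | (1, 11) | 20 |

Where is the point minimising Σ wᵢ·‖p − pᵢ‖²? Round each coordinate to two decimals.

(3.59, 4.07)

The minimiser of Σwᵢ‖p−pᵢ‖² is the weighted centroid p* = (Σwᵢpᵢ)/(Σwᵢ).
Σwᵢ = 1370.
Σwᵢxᵢ = 450·0 + 500·1 + 400·11 + 20·1 = 4920.
Σwᵢyᵢ = 450·3 + 500·8 + 400·0 + 20·11 = 5570.
x* = 4920/1370 = 3.59, y* = 5570/1370 = 4.07.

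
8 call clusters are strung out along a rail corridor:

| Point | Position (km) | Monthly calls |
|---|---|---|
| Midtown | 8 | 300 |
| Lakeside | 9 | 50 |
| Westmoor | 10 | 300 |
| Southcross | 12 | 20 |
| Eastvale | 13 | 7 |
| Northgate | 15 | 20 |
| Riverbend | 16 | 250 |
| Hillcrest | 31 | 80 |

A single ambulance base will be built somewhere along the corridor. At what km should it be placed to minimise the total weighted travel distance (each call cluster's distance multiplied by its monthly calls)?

For a sum of weighted absolute distances on a line, the optimum is the weighted median (not the mean). Total weight W = 1027; half-weight = 513.5.
Sort by position and accumulate weight:
  km 8 (Midtown, w=300) → cum 300
  km 9 (Lakeside, w=50) → cum 350
  km 10 (Westmoor, w=300) → cum 650  ≥ 513.5 → median here
  km 12 (Southcross, w=20) → cum 670
  km 13 (Eastvale, w=7) → cum 677
  km 15 (Northgate, w=20) → cum 697
  km 16 (Riverbend, w=250) → cum 947
  km 31 (Hillcrest, w=80) → cum 1027
Optimal location: km 10.

x = 10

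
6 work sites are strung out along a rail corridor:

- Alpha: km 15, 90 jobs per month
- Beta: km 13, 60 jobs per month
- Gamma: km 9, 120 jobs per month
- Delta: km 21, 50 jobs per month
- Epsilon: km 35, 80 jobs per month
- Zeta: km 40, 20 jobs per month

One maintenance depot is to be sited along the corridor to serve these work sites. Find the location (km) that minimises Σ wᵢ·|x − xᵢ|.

x = 15

For a sum of weighted absolute distances on a line, the optimum is the weighted median (not the mean). Total weight W = 420; half-weight = 210.
Sort by position and accumulate weight:
  km 9 (Gamma, w=120) → cum 120
  km 13 (Beta, w=60) → cum 180
  km 15 (Alpha, w=90) → cum 270  ≥ 210 → median here
  km 21 (Delta, w=50) → cum 320
  km 35 (Epsilon, w=80) → cum 400
  km 40 (Zeta, w=20) → cum 420
Optimal location: km 15.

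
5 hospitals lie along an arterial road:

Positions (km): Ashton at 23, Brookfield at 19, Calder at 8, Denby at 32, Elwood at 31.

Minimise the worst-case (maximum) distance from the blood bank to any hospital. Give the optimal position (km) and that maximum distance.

The 1-center on a line is the midpoint of the two extreme points: leftmost at 8, rightmost at 32.
Optimal location = (8 + 32)/2 = 20; maximum distance = (32 − 8)/2 = 12.

location 20, max distance 12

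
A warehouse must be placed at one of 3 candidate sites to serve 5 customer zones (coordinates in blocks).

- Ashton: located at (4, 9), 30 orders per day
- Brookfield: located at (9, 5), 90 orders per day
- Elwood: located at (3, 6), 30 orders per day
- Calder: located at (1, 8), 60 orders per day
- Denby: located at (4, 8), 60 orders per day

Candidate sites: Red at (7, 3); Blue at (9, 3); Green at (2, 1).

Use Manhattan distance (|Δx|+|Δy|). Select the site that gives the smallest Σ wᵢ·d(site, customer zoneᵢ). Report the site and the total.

Total weighted distance at each candidate:
  Red (7, 3): total = 1980
  Blue (9, 3): total = 2160
  Green (2, 1): total = 2490
Minimum is at Red with total 1980 blocks.

Red, total 1980 blocks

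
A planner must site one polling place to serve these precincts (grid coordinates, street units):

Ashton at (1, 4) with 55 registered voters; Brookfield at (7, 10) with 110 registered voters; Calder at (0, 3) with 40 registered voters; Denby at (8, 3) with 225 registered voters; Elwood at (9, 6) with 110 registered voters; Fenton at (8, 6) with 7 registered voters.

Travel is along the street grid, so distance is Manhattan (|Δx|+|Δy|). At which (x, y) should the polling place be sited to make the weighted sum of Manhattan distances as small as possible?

Manhattan distance separates: Σwᵢ(|x−xᵢ|+|y−yᵢ|) = Σwᵢ|x−xᵢ| + Σwᵢ|y−yᵢ|, so x and y are optimised independently as 1-D weighted medians.
Total weight W = 547; half = 273.5.
x-coordinate, sorted with cumulative weight:
  x=0 (Calder, w=40) cum 40
  x=1 (Ashton, w=55) cum 95
  x=7 (Brookfield, w=110) cum 205
  x=8 (Denby, w=225) cum 430  ← median
  x=8 (Fenton, w=7) cum 437
  x=9 (Elwood, w=110) cum 547
⇒ x* = 8
y-coordinate, sorted with cumulative weight:
  y=3 (Calder, w=40) cum 40
  y=3 (Denby, w=225) cum 265
  y=4 (Ashton, w=55) cum 320  ← median
  y=6 (Elwood, w=110) cum 430
  y=6 (Fenton, w=7) cum 437
  y=10 (Brookfield, w=110) cum 547
⇒ y* = 4

(8, 4)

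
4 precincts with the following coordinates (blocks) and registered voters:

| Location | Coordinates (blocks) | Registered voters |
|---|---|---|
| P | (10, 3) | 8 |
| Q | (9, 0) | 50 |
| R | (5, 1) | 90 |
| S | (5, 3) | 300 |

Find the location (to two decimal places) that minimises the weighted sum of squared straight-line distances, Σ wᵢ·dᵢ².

(5.54, 2.26)

The minimiser of Σwᵢ‖p−pᵢ‖² is the weighted centroid p* = (Σwᵢpᵢ)/(Σwᵢ).
Σwᵢ = 448.
Σwᵢxᵢ = 8·10 + 50·9 + 90·5 + 300·5 = 2480.
Σwᵢyᵢ = 8·3 + 50·0 + 90·1 + 300·3 = 1014.
x* = 2480/448 = 5.54, y* = 1014/448 = 2.26.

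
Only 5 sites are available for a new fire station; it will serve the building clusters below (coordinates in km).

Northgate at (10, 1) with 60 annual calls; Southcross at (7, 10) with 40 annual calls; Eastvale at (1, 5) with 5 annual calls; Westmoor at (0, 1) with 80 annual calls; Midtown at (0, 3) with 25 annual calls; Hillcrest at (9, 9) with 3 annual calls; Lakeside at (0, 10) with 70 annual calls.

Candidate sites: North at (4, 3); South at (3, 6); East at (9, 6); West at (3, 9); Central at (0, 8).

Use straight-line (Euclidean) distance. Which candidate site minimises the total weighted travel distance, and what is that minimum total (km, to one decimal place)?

South, total 1696.3 km

Total weighted distance at each candidate:
  North (4, 3): total = 1747.7
  South (3, 6): total = 1696.3
  East (9, 6): total = 2284.4
  West (3, 9): total = 1915.7
  Central (0, 8): total = 1891.6
Minimum is at South with total 1696.3 km.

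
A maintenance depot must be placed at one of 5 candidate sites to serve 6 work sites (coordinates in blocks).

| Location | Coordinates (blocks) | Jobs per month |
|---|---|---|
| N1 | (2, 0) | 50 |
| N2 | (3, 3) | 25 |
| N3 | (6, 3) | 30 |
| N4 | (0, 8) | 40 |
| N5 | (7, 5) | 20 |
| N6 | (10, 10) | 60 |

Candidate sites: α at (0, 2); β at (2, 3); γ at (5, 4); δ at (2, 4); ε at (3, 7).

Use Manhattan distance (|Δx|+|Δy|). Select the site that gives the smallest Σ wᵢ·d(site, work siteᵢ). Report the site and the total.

γ, total 1565 blocks

Total weighted distance at each candidate:
  α (0, 2): total = 2030
  β (2, 3): total = 1615
  γ (5, 4): total = 1565
  δ (2, 4): total = 1600
  ε (3, 7): total = 1590
Minimum is at γ with total 1565 blocks.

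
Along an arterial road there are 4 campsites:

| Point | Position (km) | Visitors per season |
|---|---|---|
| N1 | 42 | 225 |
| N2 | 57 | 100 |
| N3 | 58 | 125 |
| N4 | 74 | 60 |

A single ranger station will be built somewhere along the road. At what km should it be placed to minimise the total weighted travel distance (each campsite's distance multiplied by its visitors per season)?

For a sum of weighted absolute distances on a line, the optimum is the weighted median (not the mean). Total weight W = 510; half-weight = 255.
Sort by position and accumulate weight:
  km 42 (N1, w=225) → cum 225
  km 57 (N2, w=100) → cum 325  ≥ 255 → median here
  km 58 (N3, w=125) → cum 450
  km 74 (N4, w=60) → cum 510
Optimal location: km 57.

x = 57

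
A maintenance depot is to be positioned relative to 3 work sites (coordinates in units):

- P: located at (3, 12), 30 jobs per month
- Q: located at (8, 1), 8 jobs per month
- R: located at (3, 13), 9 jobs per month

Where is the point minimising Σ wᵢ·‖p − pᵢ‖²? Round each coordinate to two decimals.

The minimiser of Σwᵢ‖p−pᵢ‖² is the weighted centroid p* = (Σwᵢpᵢ)/(Σwᵢ).
Σwᵢ = 47.
Σwᵢxᵢ = 30·3 + 8·8 + 9·3 = 181.
Σwᵢyᵢ = 30·12 + 8·1 + 9·13 = 485.
x* = 181/47 = 3.85, y* = 485/47 = 10.32.

(3.85, 10.32)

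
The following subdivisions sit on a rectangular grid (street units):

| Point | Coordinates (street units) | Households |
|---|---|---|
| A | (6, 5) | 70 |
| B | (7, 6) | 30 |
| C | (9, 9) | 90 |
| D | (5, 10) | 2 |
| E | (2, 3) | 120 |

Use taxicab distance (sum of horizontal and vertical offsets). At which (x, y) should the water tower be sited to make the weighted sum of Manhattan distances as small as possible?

(6, 5)

Manhattan distance separates: Σwᵢ(|x−xᵢ|+|y−yᵢ|) = Σwᵢ|x−xᵢ| + Σwᵢ|y−yᵢ|, so x and y are optimised independently as 1-D weighted medians.
Total weight W = 312; half = 156.
x-coordinate, sorted with cumulative weight:
  x=2 (E, w=120) cum 120
  x=5 (D, w=2) cum 122
  x=6 (A, w=70) cum 192  ← median
  x=7 (B, w=30) cum 222
  x=9 (C, w=90) cum 312
⇒ x* = 6
y-coordinate, sorted with cumulative weight:
  y=3 (E, w=120) cum 120
  y=5 (A, w=70) cum 190  ← median
  y=6 (B, w=30) cum 220
  y=9 (C, w=90) cum 310
  y=10 (D, w=2) cum 312
⇒ y* = 5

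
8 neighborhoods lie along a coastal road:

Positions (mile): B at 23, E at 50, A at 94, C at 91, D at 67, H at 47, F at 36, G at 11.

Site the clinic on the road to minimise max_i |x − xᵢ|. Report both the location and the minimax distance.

location 52.5, max distance 41.5

The 1-center on a line is the midpoint of the two extreme points: leftmost at 11, rightmost at 94.
Optimal location = (11 + 94)/2 = 52.5; maximum distance = (94 − 11)/2 = 41.5.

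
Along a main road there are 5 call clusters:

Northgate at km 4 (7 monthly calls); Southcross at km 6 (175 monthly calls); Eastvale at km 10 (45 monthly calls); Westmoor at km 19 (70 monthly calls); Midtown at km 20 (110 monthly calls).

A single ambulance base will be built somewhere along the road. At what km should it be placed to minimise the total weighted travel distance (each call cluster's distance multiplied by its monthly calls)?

For a sum of weighted absolute distances on a line, the optimum is the weighted median (not the mean). Total weight W = 407; half-weight = 203.5.
Sort by position and accumulate weight:
  km 4 (Northgate, w=7) → cum 7
  km 6 (Southcross, w=175) → cum 182
  km 10 (Eastvale, w=45) → cum 227  ≥ 203.5 → median here
  km 19 (Westmoor, w=70) → cum 297
  km 20 (Midtown, w=110) → cum 407
Optimal location: km 10.

x = 10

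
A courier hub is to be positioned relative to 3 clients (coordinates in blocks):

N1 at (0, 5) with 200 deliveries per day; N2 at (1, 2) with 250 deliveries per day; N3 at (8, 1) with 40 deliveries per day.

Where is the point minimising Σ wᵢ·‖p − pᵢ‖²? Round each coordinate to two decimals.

(1.16, 3.14)

The minimiser of Σwᵢ‖p−pᵢ‖² is the weighted centroid p* = (Σwᵢpᵢ)/(Σwᵢ).
Σwᵢ = 490.
Σwᵢxᵢ = 200·0 + 250·1 + 40·8 = 570.
Σwᵢyᵢ = 200·5 + 250·2 + 40·1 = 1540.
x* = 570/490 = 1.16, y* = 1540/490 = 3.14.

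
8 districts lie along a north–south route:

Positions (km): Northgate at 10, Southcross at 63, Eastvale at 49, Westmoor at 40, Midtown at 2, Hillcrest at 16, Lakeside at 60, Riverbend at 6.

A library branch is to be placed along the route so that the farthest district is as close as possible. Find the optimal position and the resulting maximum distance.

The 1-center on a line is the midpoint of the two extreme points: leftmost at 2, rightmost at 63.
Optimal location = (2 + 63)/2 = 32.5; maximum distance = (63 − 2)/2 = 30.5.

location 32.5, max distance 30.5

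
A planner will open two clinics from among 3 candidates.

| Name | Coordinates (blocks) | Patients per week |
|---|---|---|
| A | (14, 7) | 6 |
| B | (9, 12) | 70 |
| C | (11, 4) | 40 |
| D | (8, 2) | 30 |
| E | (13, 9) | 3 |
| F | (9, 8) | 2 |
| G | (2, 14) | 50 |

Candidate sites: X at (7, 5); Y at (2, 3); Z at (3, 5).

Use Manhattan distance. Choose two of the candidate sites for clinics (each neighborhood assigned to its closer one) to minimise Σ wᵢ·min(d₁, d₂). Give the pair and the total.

{X, Z}, total 1544

Evaluate every pair (each demand assigned to the nearer of the two):
  {X, Z}: total = 1544
  {X, Y}: total = 1594
  {Y, Z}: total = 2118
Best pair: {X, Z} with total 1544.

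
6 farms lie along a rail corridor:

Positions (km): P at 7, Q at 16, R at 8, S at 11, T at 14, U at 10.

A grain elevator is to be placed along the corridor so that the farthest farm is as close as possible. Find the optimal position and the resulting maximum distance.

location 11.5, max distance 4.5

The 1-center on a line is the midpoint of the two extreme points: leftmost at 7, rightmost at 16.
Optimal location = (7 + 16)/2 = 11.5; maximum distance = (16 − 7)/2 = 4.5.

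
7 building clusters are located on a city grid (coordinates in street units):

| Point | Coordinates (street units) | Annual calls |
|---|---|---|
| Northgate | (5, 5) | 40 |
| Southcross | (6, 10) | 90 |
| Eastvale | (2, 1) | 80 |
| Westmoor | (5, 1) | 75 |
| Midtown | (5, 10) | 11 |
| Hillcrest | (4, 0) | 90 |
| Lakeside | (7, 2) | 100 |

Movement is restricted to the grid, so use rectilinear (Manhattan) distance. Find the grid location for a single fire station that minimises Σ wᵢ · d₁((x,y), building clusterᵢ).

(5, 1)

Manhattan distance separates: Σwᵢ(|x−xᵢ|+|y−yᵢ|) = Σwᵢ|x−xᵢ| + Σwᵢ|y−yᵢ|, so x and y are optimised independently as 1-D weighted medians.
Total weight W = 486; half = 243.
x-coordinate, sorted with cumulative weight:
  x=2 (Eastvale, w=80) cum 80
  x=4 (Hillcrest, w=90) cum 170
  x=5 (Northgate, w=40) cum 210
  x=5 (Westmoor, w=75) cum 285  ← median
  x=5 (Midtown, w=11) cum 296
  x=6 (Southcross, w=90) cum 386
  x=7 (Lakeside, w=100) cum 486
⇒ x* = 5
y-coordinate, sorted with cumulative weight:
  y=0 (Hillcrest, w=90) cum 90
  y=1 (Eastvale, w=80) cum 170
  y=1 (Westmoor, w=75) cum 245  ← median
  y=2 (Lakeside, w=100) cum 345
  y=5 (Northgate, w=40) cum 385
  y=10 (Southcross, w=90) cum 475
  y=10 (Midtown, w=11) cum 486
⇒ y* = 1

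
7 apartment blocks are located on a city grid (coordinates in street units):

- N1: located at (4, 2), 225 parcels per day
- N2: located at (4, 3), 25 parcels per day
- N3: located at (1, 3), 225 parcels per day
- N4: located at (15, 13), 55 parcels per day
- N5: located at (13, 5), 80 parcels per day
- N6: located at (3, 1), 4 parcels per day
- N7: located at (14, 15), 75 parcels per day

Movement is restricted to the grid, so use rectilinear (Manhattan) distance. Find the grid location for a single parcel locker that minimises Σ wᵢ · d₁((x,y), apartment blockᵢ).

(4, 3)

Manhattan distance separates: Σwᵢ(|x−xᵢ|+|y−yᵢ|) = Σwᵢ|x−xᵢ| + Σwᵢ|y−yᵢ|, so x and y are optimised independently as 1-D weighted medians.
Total weight W = 689; half = 344.5.
x-coordinate, sorted with cumulative weight:
  x=1 (N3, w=225) cum 225
  x=3 (N6, w=4) cum 229
  x=4 (N1, w=225) cum 454  ← median
  x=4 (N2, w=25) cum 479
  x=13 (N5, w=80) cum 559
  x=14 (N7, w=75) cum 634
  x=15 (N4, w=55) cum 689
⇒ x* = 4
y-coordinate, sorted with cumulative weight:
  y=1 (N6, w=4) cum 4
  y=2 (N1, w=225) cum 229
  y=3 (N2, w=25) cum 254
  y=3 (N3, w=225) cum 479  ← median
  y=5 (N5, w=80) cum 559
  y=13 (N4, w=55) cum 614
  y=15 (N7, w=75) cum 689
⇒ y* = 3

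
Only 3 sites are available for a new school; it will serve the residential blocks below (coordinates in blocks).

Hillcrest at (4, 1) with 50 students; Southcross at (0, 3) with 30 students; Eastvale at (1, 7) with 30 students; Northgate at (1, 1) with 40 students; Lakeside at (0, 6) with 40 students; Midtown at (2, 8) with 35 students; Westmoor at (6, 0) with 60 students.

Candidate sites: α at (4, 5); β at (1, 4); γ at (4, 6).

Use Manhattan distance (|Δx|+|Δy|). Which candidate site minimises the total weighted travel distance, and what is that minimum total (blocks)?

β, total 1405 blocks

Total weighted distance at each candidate:
  α (4, 5): total = 1605
  β (1, 4): total = 1405
  γ (4, 6): total = 1680
Minimum is at β with total 1405 blocks.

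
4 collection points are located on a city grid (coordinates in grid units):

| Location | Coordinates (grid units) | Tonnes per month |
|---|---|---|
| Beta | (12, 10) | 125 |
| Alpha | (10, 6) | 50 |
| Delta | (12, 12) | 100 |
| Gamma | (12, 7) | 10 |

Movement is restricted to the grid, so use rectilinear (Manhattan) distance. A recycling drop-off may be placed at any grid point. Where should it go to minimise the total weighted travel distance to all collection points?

(12, 10)

Manhattan distance separates: Σwᵢ(|x−xᵢ|+|y−yᵢ|) = Σwᵢ|x−xᵢ| + Σwᵢ|y−yᵢ|, so x and y are optimised independently as 1-D weighted medians.
Total weight W = 285; half = 142.5.
x-coordinate, sorted with cumulative weight:
  x=10 (Alpha, w=50) cum 50
  x=12 (Beta, w=125) cum 175  ← median
  x=12 (Delta, w=100) cum 275
  x=12 (Gamma, w=10) cum 285
⇒ x* = 12
y-coordinate, sorted with cumulative weight:
  y=6 (Alpha, w=50) cum 50
  y=7 (Gamma, w=10) cum 60
  y=10 (Beta, w=125) cum 185  ← median
  y=12 (Delta, w=100) cum 285
⇒ y* = 10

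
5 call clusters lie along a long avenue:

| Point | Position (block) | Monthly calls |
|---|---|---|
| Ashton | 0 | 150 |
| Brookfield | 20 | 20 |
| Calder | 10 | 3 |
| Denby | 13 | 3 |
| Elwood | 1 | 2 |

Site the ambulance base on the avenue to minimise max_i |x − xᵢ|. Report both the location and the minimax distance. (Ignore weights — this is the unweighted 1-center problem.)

location 10, max distance 10

The 1-center on a line is the midpoint of the two extreme points: leftmost at 0, rightmost at 20.
Optimal location = (0 + 20)/2 = 10; maximum distance = (20 − 0)/2 = 10.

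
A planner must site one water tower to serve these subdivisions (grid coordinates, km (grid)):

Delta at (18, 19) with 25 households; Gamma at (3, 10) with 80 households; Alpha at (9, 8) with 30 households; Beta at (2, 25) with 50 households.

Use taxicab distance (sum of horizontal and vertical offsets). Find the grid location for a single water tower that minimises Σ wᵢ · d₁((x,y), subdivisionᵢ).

Manhattan distance separates: Σwᵢ(|x−xᵢ|+|y−yᵢ|) = Σwᵢ|x−xᵢ| + Σwᵢ|y−yᵢ|, so x and y are optimised independently as 1-D weighted medians.
Total weight W = 185; half = 92.5.
x-coordinate, sorted with cumulative weight:
  x=2 (Beta, w=50) cum 50
  x=3 (Gamma, w=80) cum 130  ← median
  x=9 (Alpha, w=30) cum 160
  x=18 (Delta, w=25) cum 185
⇒ x* = 3
y-coordinate, sorted with cumulative weight:
  y=8 (Alpha, w=30) cum 30
  y=10 (Gamma, w=80) cum 110  ← median
  y=19 (Delta, w=25) cum 135
  y=25 (Beta, w=50) cum 185
⇒ y* = 10

(3, 10)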